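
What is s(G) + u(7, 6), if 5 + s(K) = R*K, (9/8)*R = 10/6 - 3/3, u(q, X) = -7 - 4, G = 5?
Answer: -352/27 ≈ -13.037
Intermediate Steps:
u(q, X) = -11
R = 16/27 (R = 8*(10/6 - 3/3)/9 = 8*(10*(⅙) - 3*⅓)/9 = 8*(5/3 - 1)/9 = (8/9)*(⅔) = 16/27 ≈ 0.59259)
s(K) = -5 + 16*K/27
s(G) + u(7, 6) = (-5 + (16/27)*5) - 11 = (-5 + 80/27) - 11 = -55/27 - 11 = -352/27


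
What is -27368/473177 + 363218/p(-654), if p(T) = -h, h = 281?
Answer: -171874093994/132962737 ≈ -1292.6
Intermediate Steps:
p(T) = -281 (p(T) = -1*281 = -281)
-27368/473177 + 363218/p(-654) = -27368/473177 + 363218/(-281) = -27368*1/473177 + 363218*(-1/281) = -27368/473177 - 363218/281 = -171874093994/132962737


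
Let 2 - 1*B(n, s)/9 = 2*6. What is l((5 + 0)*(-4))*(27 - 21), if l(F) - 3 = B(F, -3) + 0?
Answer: -522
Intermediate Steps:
B(n, s) = -90 (B(n, s) = 18 - 18*6 = 18 - 9*12 = 18 - 108 = -90)
l(F) = -87 (l(F) = 3 + (-90 + 0) = 3 - 90 = -87)
l((5 + 0)*(-4))*(27 - 21) = -87*(27 - 21) = -87*6 = -522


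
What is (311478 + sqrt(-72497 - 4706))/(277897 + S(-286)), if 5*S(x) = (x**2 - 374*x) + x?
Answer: 1557390/1577959 + 5*I*sqrt(77203)/1577959 ≈ 0.98697 + 0.00088042*I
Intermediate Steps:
S(x) = -373*x/5 + x**2/5 (S(x) = ((x**2 - 374*x) + x)/5 = (x**2 - 373*x)/5 = -373*x/5 + x**2/5)
(311478 + sqrt(-72497 - 4706))/(277897 + S(-286)) = (311478 + sqrt(-72497 - 4706))/(277897 + (1/5)*(-286)*(-373 - 286)) = (311478 + sqrt(-77203))/(277897 + (1/5)*(-286)*(-659)) = (311478 + I*sqrt(77203))/(277897 + 188474/5) = (311478 + I*sqrt(77203))/(1577959/5) = (311478 + I*sqrt(77203))*(5/1577959) = 1557390/1577959 + 5*I*sqrt(77203)/1577959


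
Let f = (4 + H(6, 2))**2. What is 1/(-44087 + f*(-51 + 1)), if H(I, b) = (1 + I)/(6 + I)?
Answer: -72/3249889 ≈ -2.2155e-5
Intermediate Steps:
H(I, b) = (1 + I)/(6 + I)
f = 3025/144 (f = (4 + (1 + 6)/(6 + 6))**2 = (4 + 7/12)**2 = (55/12)**2 = 3025/144 ≈ 21.007)
1/(-44087 + f*(-51 + 1)) = 1/(-44087 + 3025*(-51 + 1)/144) = 1/(-44087 + (3025/144)*(-50)) = 1/(-44087 - 75625/72) = 1/(-3249889/72) = -72/3249889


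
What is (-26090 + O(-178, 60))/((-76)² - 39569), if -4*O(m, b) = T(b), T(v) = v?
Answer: 26105/33793 ≈ 0.77250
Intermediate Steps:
O(m, b) = -b/4
(-26090 + O(-178, 60))/((-76)² - 39569) = (-26090 - ¼*60)/((-76)² - 39569) = (-26090 - 15)/(5776 - 39569) = -26105/(-33793) = -26105*(-1/33793) = 26105/33793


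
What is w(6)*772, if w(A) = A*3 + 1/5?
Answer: 70252/5 ≈ 14050.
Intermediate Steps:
w(A) = ⅕ + 3*A (w(A) = 3*A + ⅕ = ⅕ + 3*A)
w(6)*772 = (⅕ + 3*6)*772 = (⅕ + 18)*772 = (91/5)*772 = 70252/5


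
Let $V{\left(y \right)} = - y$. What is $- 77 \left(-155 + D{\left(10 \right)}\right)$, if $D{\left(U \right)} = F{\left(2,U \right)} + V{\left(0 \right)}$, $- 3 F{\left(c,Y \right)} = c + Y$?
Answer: $12243$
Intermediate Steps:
$F{\left(c,Y \right)} = - \frac{Y}{3} - \frac{c}{3}$ ($F{\left(c,Y \right)} = - \frac{c + Y}{3} = - \frac{Y + c}{3} = - \frac{Y}{3} - \frac{c}{3}$)
$D{\left(U \right)} = - \frac{2}{3} - \frac{U}{3}$ ($D{\left(U \right)} = \left(- \frac{U}{3} - \frac{2}{3}\right) - 0 = \left(- \frac{U}{3} - \frac{2}{3}\right) + 0 = \left(- \frac{2}{3} - \frac{U}{3}\right) + 0 = - \frac{2}{3} - \frac{U}{3}$)
$- 77 \left(-155 + D{\left(10 \right)}\right) = - 77 \left(-155 - 4\right) = \left(-77\right) \left(-159\right) = 12243$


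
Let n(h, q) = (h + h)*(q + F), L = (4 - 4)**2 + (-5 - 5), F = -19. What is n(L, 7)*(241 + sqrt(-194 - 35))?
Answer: 57840 + 240*I*sqrt(229) ≈ 57840.0 + 3631.9*I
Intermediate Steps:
L = -10 (L = 0**2 - 10 = 0 - 10 = -10)
n(h, q) = 2*h*(-19 + q) (n(h, q) = (h + h)*(q - 19) = (2*h)*(-19 + q) = 2*h*(-19 + q))
n(L, 7)*(241 + sqrt(-194 - 35)) = (2*(-10)*(-19 + 7))*(241 + sqrt(-194 - 35)) = (2*(-10)*(-12))*(241 + sqrt(-229)) = 240*(241 + I*sqrt(229)) = 57840 + 240*I*sqrt(229)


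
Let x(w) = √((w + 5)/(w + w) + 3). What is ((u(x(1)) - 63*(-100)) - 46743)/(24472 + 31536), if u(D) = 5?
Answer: -20219/28004 ≈ -0.72200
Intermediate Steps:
x(w) = √(3 + (5 + w)/(2*w)) (x(w) = √((5 + w)/((2*w)) + 3) = √((5 + w)*(1/(2*w)) + 3) = √((5 + w)/(2*w) + 3) = √(3 + (5 + w)/(2*w)))
((u(x(1)) - 63*(-100)) - 46743)/(24472 + 31536) = ((5 - 63*(-100)) - 46743)/(24472 + 31536) = ((5 + 6300) - 46743)/56008 = (6305 - 46743)*(1/56008) = -40438*1/56008 = -20219/28004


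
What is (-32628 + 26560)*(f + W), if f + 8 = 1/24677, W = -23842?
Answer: 3571299852532/24677 ≈ 1.4472e+8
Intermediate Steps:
f = -197415/24677 (f = -8 + 1/24677 = -197415/24677 ≈ -8.0000)
(-32628 + 26560)*(f + W) = (-32628 + 26560)*(-197415/24677 - 23842) = -6068*(-588546449/24677) = 3571299852532/24677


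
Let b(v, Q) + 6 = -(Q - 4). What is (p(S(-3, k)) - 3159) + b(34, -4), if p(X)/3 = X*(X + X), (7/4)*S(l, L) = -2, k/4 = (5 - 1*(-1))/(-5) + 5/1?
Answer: -154309/49 ≈ -3149.2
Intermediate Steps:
b(v, Q) = -2 - Q (b(v, Q) = -6 - (Q - 4) = -6 - (-4 + Q) = -6 + (4 - Q) = -2 - Q)
k = 76/5 (k = 4*((5 - 1*(-1))/(-5) + 5/1) = 4*((5 + 1)*(-1/5) + 5*1) = 4*(6*(-1/5) + 5) = 4*(-6/5 + 5) = 4*(19/5) = 76/5 ≈ 15.200)
S(l, L) = -8/7 (S(l, L) = (4/7)*(-2) = -8/7)
p(X) = 6*X**2 (p(X) = 3*(X*(X + X)) = 3*(X*(2*X)) = 3*(2*X**2) = 6*X**2)
(p(S(-3, k)) - 3159) + b(34, -4) = (6*(-8/7)**2 - 3159) + (-2 - 1*(-4)) = (6*(64/49) - 3159) + (-2 + 4) = (384/49 - 3159) + 2 = -154407/49 + 2 = -154309/49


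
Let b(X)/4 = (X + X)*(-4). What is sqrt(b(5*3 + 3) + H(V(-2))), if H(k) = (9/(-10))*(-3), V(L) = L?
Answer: 21*I*sqrt(130)/10 ≈ 23.944*I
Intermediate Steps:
b(X) = -32*X (b(X) = 4*((X + X)*(-4)) = 4*((2*X)*(-4)) = 4*(-8*X) = -32*X)
H(k) = 27/10 (H(k) = (9*(-1/10))*(-3) = -9/10*(-3) = 27/10)
sqrt(b(5*3 + 3) + H(V(-2))) = sqrt(-32*(5*3 + 3) + 27/10) = sqrt(-32*(15 + 3) + 27/10) = sqrt(-32*18 + 27/10) = sqrt(-576 + 27/10) = sqrt(-5733/10) = 21*I*sqrt(130)/10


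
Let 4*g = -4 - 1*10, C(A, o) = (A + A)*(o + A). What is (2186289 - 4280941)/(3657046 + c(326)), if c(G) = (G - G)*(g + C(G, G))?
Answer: -1047326/1828523 ≈ -0.57277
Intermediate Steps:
C(A, o) = 2*A*(A + o) (C(A, o) = (2*A)*(A + o) = 2*A*(A + o))
g = -7/2 (g = (-4 - 1*10)/4 = (-4 - 10)/4 = (1/4)*(-14) = -7/2 ≈ -3.5000)
c(G) = 0 (c(G) = (G - G)*(-7/2 + 2*G*(G + G)) = 0*(-7/2 + 2*G*(2*G)) = 0*(-7/2 + 4*G**2) = 0)
(2186289 - 4280941)/(3657046 + c(326)) = (2186289 - 4280941)/(3657046 + 0) = -2094652/3657046 = -2094652*1/3657046 = -1047326/1828523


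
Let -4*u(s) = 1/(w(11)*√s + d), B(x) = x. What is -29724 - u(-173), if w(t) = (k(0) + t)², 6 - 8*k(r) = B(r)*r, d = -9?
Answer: -25093165739052/844205549 - 8836*I*√173/844205549 ≈ -29724.0 - 0.00013767*I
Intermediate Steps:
k(r) = ¾ - r²/8 (k(r) = ¾ - r*r/8 = ¾ - r²/8)
w(t) = (¾ + t)² (w(t) = ((¾ - ⅛*0²) + t)² = ((¾ - ⅛*0) + t)² = ((¾ + 0) + t)² = (¾ + t)²)
u(s) = -1/(4*(-9 + 2209*√s/16)) (u(s) = -1/(4*(((3 + 4*11)²/16)*√s - 9)) = -1/(4*(((3 + 44)²/16)*√s - 9)) = -1/(4*(((1/16)*47²)*√s - 9)) = -1/(4*(((1/16)*2209)*√s - 9)) = -1/(4*(2209*√s/16 - 9)) = -1/(4*(-9 + 2209*√s/16)))
-29724 - u(-173) = -29724 - (-4)/(-144 + 2209*√(-173)) = -29724 - (-4)/(-144 + 2209*(I*√173)) = -29724 - (-4)/(-144 + 2209*I*√173) = -29724 + 4/(-144 + 2209*I*√173)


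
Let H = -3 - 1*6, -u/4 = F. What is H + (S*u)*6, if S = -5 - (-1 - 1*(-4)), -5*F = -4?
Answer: 723/5 ≈ 144.60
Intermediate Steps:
F = ⅘ (F = -⅕*(-4) = ⅘ ≈ 0.80000)
u = -16/5 (u = -4*⅘ = -16/5 ≈ -3.2000)
H = -9 (H = -3 - 6 = -9)
S = -8 (S = -5 - (-1 + 4) = -5 - 1*3 = -5 - 3 = -8)
H + (S*u)*6 = -9 - 8*(-16/5)*6 = -9 + (128/5)*6 = -9 + 768/5 = 723/5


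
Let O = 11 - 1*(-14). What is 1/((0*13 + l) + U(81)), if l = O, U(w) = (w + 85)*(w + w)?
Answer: 1/26917 ≈ 3.7151e-5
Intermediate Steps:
O = 25 (O = 11 + 14 = 25)
U(w) = 2*w*(85 + w) (U(w) = (85 + w)*(2*w) = 2*w*(85 + w))
l = 25
1/((0*13 + l) + U(81)) = 1/((0*13 + 25) + 2*81*(85 + 81)) = 1/((0 + 25) + 2*81*166) = 1/(25 + 26892) = 1/26917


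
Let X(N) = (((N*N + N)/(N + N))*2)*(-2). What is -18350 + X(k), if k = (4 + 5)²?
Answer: -18514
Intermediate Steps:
k = 81 (k = 9² = 81)
X(N) = -2*(N + N²)/N (X(N) = (((N² + N)/((2*N)))*2)*(-2) = (((N + N²)*(1/(2*N)))*2)*(-2) = (((N + N²)/(2*N))*2)*(-2) = ((N + N²)/N)*(-2) = -2*(N + N²)/N)
-18350 + X(k) = -18350 + (-2 - 2*81) = -18350 + (-2 - 162) = -18350 - 164 = -18514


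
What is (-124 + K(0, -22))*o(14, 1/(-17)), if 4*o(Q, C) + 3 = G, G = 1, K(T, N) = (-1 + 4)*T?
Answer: 62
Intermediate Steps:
K(T, N) = 3*T
o(Q, C) = -½ (o(Q, C) = -¾ + (¼)*1 = -¾ + ¼ = -½)
(-124 + K(0, -22))*o(14, 1/(-17)) = (-124 + 3*0)*(-½) = (-124 + 0)*(-½) = -124*(-½) = 62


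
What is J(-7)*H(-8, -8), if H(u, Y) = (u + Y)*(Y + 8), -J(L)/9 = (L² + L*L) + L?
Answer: 0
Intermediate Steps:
J(L) = -18*L² - 9*L (J(L) = -9*((L² + L*L) + L) = -9*((L² + L²) + L) = -9*(2*L² + L) = -9*(L + 2*L²) = -18*L² - 9*L)
H(u, Y) = (8 + Y)*(Y + u) (H(u, Y) = (Y + u)*(8 + Y) = (8 + Y)*(Y + u))
J(-7)*H(-8, -8) = (-9*(-7)*(1 + 2*(-7)))*((-8)² + 8*(-8) + 8*(-8) - 8*(-8)) = (-9*(-7)*(1 - 14))*(64 - 64 - 64 + 64) = -9*(-7)*(-13)*0 = -819*0 = 0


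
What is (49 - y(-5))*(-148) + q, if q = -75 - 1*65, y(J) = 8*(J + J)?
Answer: -19232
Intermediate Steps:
y(J) = 16*J (y(J) = 8*(2*J) = 16*J)
q = -140 (q = -75 - 65 = -140)
(49 - y(-5))*(-148) + q = (49 - 16*(-5))*(-148) - 140 = (49 - 1*(-80))*(-148) - 140 = (49 + 80)*(-148) - 140 = 129*(-148) - 140 = -19092 - 140 = -19232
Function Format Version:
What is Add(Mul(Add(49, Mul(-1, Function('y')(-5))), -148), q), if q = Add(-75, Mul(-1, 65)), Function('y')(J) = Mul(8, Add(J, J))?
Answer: -19232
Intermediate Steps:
Function('y')(J) = Mul(16, J) (Function('y')(J) = Mul(8, Mul(2, J)) = Mul(16, J))
q = -140 (q = Add(-75, -65) = -140)
Add(Mul(Add(49, Mul(-1, Function('y')(-5))), -148), q) = Add(Mul(Add(49, Mul(-1, Mul(16, -5))), -148), -140) = Add(Mul(Add(49, Mul(-1, -80)), -148), -140) = Add(Mul(Add(49, 80), -148), -140) = Add(Mul(129, -148), -140) = Add(-19092, -140) = -19232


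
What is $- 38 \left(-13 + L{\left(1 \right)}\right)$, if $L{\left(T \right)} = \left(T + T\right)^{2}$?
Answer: $342$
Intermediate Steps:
$L{\left(T \right)} = 4 T^{2}$ ($L{\left(T \right)} = \left(2 T\right)^{2} = 4 T^{2}$)
$- 38 \left(-13 + L{\left(1 \right)}\right) = - 38 \left(-13 + 4 \cdot 1^{2}\right) = - 38 \left(-13 + 4 \cdot 1\right) = - 38 \left(-13 + 4\right) = \left(-38\right) \left(-9\right) = 342$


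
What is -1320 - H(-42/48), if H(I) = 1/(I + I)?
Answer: -9236/7 ≈ -1319.4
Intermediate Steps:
H(I) = 1/(2*I)
-1320 - H(-42/48) = -1320 - 1/(2*((-42/48))) = -1320 - 1/(2*((-42*1/48))) = -1320 - 1/(2*(-7/8)) = -1320 - (-8)/(2*7) = -1320 - 1*(-4/7) = -1320 + 4/7 = -9236/7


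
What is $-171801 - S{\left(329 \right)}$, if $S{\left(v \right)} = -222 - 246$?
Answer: $-171333$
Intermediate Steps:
$S{\left(v \right)} = -468$
$-171801 - S{\left(329 \right)} = -171801 - -468 = -171801 + 468 = -171333$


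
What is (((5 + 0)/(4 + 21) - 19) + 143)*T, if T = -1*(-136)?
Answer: 84456/5 ≈ 16891.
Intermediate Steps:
T = 136
(((5 + 0)/(4 + 21) - 19) + 143)*T = (((5 + 0)/(4 + 21) - 19) + 143)*136 = ((5/25 - 19) + 143)*136 = ((5*(1/25) - 19) + 143)*136 = ((⅕ - 19) + 143)*136 = (-94/5 + 143)*136 = (621/5)*136 = 84456/5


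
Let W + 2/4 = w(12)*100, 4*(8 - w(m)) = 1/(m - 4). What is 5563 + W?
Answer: 50875/8 ≈ 6359.4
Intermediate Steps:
w(m) = 8 - 1/(4*(-4 + m)) (w(m) = 8 - 1/(4*(m - 4)) = 8 - 1/(4*(-4 + m)))
W = 6371/8 (W = -1/2 + ((-129 + 32*12)/(4*(-4 + 12)))*100 = -1/2 + ((1/4)*(-129 + 384)/8)*100 = -1/2 + ((1/4)*(1/8)*255)*100 = -1/2 + (255/32)*100 = -1/2 + 6375/8 = 6371/8 ≈ 796.38)
5563 + W = 5563 + 6371/8 = 50875/8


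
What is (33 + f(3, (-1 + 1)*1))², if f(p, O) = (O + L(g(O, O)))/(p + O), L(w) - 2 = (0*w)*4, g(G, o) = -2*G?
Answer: 10201/9 ≈ 1133.4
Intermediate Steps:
L(w) = 2 (L(w) = 2 + (0*w)*4 = 2 + 0*4 = 2 + 0 = 2)
f(p, O) = (2 + O)/(O + p) (f(p, O) = (O + 2)/(p + O) = (2 + O)/(O + p))
(33 + f(3, (-1 + 1)*1))² = (33 + (2 + (-1 + 1)*1)/((-1 + 1)*1 + 3))² = (33 + (2 + 0*1)/(0*1 + 3))² = (33 + (2 + 0)/(0 + 3))² = (33 + 2/3)² = (33 + (⅓)*2)² = (33 + ⅔)² = (101/3)² = 10201/9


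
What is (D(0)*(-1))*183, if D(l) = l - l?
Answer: 0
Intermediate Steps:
D(l) = 0
(D(0)*(-1))*183 = (0*(-1))*183 = 0*183 = 0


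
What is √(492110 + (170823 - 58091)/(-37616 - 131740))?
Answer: √882150724893273/42339 ≈ 701.50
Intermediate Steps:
√(492110 + (170823 - 58091)/(-37616 - 131740)) = √(492110 + 112732/(-169356)) = √(492110 + 112732*(-1/169356)) = √(492110 - 28183/42339) = √(20835417107/42339) = √882150724893273/42339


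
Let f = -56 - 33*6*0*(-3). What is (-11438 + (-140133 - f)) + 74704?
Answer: -76811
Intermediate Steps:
f = -56 (f = -56 - 0*(-3) = -56 - 33*0 = -56 + 0 = -56)
(-11438 + (-140133 - f)) + 74704 = (-11438 + (-140133 - 1*(-56))) + 74704 = (-11438 + (-140133 + 56)) + 74704 = (-11438 - 140077) + 74704 = -151515 + 74704 = -76811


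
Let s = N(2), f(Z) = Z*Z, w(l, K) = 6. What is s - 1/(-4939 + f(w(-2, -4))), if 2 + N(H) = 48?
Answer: 225539/4903 ≈ 46.000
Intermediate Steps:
f(Z) = Z**2
N(H) = 46 (N(H) = -2 + 48 = 46)
s = 46
s - 1/(-4939 + f(w(-2, -4))) = 46 - 1/(-4939 + 6**2) = 46 - 1/(-4939 + 36) = 46 - 1/(-4903) = 46 - 1*(-1/4903) = 46 + 1/4903 = 225539/4903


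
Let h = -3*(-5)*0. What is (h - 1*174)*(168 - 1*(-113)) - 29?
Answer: -48923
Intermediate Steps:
h = 0 (h = -(-15)*0 = -1*0 = 0)
(h - 1*174)*(168 - 1*(-113)) - 29 = (0 - 1*174)*(168 - 1*(-113)) - 29 = (0 - 174)*(168 + 113) - 29 = -174*281 - 29 = -48894 - 29 = -48923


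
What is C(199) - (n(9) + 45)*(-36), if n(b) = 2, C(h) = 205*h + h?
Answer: 42686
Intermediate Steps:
C(h) = 206*h
C(199) - (n(9) + 45)*(-36) = 206*199 - (2 + 45)*(-36) = 40994 - 47*(-36) = 40994 - 1*(-1692) = 40994 + 1692 = 42686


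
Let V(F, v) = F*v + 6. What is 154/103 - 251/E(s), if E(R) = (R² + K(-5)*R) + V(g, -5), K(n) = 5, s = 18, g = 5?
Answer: 34977/40685 ≈ 0.85970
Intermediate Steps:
V(F, v) = 6 + F*v
E(R) = -19 + R² + 5*R (E(R) = (R² + 5*R) + (6 + 5*(-5)) = (R² + 5*R) + (6 - 25) = (R² + 5*R) - 19 = -19 + R² + 5*R)
154/103 - 251/E(s) = 154/103 - 251/(-19 + 18² + 5*18) = 154*(1/103) - 251/(-19 + 324 + 90) = 154/103 - 251/395 = 34977/40685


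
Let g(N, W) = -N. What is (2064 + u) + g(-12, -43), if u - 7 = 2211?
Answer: 4294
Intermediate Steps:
u = 2218 (u = 7 + 2211 = 2218)
(2064 + u) + g(-12, -43) = (2064 + 2218) - 1*(-12) = 4282 + 12 = 4294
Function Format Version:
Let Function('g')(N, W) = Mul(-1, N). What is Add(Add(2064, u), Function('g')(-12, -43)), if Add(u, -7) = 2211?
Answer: 4294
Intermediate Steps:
u = 2218 (u = Add(7, 2211) = 2218)
Add(Add(2064, u), Function('g')(-12, -43)) = Add(Add(2064, 2218), Mul(-1, -12)) = Add(4282, 12) = 4294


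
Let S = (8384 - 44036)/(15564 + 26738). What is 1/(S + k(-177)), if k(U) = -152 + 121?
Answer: -21151/673507 ≈ -0.031404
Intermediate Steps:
k(U) = -31
S = -17826/21151 (S = -35652/42302 = -35652*1/42302 = -17826/21151 ≈ -0.84280)
1/(S + k(-177)) = 1/(-17826/21151 - 31) = 1/(-673507/21151) = -21151/673507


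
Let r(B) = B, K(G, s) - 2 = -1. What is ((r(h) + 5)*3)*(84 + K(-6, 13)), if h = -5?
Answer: 0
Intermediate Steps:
K(G, s) = 1 (K(G, s) = 2 - 1 = 1)
((r(h) + 5)*3)*(84 + K(-6, 13)) = ((-5 + 5)*3)*(84 + 1) = (0*3)*85 = 0*85 = 0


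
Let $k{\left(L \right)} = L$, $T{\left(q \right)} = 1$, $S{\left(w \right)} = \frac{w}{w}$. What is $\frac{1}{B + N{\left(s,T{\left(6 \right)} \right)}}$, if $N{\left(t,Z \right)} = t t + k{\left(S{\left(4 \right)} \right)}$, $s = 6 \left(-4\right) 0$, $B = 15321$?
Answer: $\frac{1}{15322} \approx 6.5266 \cdot 10^{-5}$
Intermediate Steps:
$S{\left(w \right)} = 1$
$s = 0$ ($s = \left(-24\right) 0 = 0$)
$N{\left(t,Z \right)} = 1 + t^{2}$ ($N{\left(t,Z \right)} = t t + 1 = t^{2} + 1 = 1 + t^{2}$)
$\frac{1}{B + N{\left(s,T{\left(6 \right)} \right)}} = \frac{1}{15321 + \left(1 + 0^{2}\right)} = \frac{1}{15321 + \left(1 + 0\right)} = \frac{1}{15321 + 1} = \frac{1}{15322}$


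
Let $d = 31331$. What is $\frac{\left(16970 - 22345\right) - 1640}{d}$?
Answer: $- \frac{7015}{31331} \approx -0.2239$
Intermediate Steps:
$\frac{\left(16970 - 22345\right) - 1640}{d} = \frac{\left(16970 - 22345\right) - 1640}{31331} = \left(-5375 - 1640\right) \frac{1}{31331} = \left(-7015\right) \frac{1}{31331} = - \frac{7015}{31331}$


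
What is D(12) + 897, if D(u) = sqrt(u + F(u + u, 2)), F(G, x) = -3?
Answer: 900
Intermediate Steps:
D(u) = sqrt(-3 + u) (D(u) = sqrt(u - 3) = sqrt(-3 + u))
D(12) + 897 = sqrt(-3 + 12) + 897 = sqrt(9) + 897 = 3 + 897 = 900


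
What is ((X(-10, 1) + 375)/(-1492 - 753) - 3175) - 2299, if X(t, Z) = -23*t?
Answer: -2457947/449 ≈ -5474.3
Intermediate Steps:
((X(-10, 1) + 375)/(-1492 - 753) - 3175) - 2299 = ((-23*(-10) + 375)/(-1492 - 753) - 3175) - 2299 = ((230 + 375)/(-2245) - 3175) - 2299 = (605*(-1/2245) - 3175) - 2299 = (-121/449 - 3175) - 2299 = -1425696/449 - 2299 = -2457947/449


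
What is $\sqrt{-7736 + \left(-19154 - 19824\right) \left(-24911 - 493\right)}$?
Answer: $8 \sqrt{15471709} \approx 31467.0$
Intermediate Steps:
$\sqrt{-7736 + \left(-19154 - 19824\right) \left(-24911 - 493\right)} = \sqrt{-7736 - -990197112} = \sqrt{-7736 + 990197112} = \sqrt{990189376} = 8 \sqrt{15471709}$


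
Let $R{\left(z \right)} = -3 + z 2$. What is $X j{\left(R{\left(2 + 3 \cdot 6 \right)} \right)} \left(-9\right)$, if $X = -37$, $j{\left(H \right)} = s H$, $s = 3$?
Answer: $36963$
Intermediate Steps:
$R{\left(z \right)} = -3 + 2 z$
$j{\left(H \right)} = 3 H$
$X j{\left(R{\left(2 + 3 \cdot 6 \right)} \right)} \left(-9\right) = - 37 \cdot 3 \left(-3 + 2 \left(2 + 3 \cdot 6\right)\right) \left(-9\right) = - 37 \cdot 3 \left(-3 + 2 \left(2 + 18\right)\right) \left(-9\right) = - 37 \cdot 3 \left(-3 + 2 \cdot 20\right) \left(-9\right) = - 37 \cdot 3 \left(-3 + 40\right) \left(-9\right) = - 37 \cdot 3 \cdot 37 \left(-9\right) = \left(-37\right) 111 \left(-9\right) = \left(-4107\right) \left(-9\right) = 36963$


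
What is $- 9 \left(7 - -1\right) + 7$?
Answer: $-65$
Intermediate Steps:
$- 9 \left(7 - -1\right) + 7 = - 9 \left(7 + 1\right) + 7 = \left(-9\right) 8 + 7 = -72 + 7 = -65$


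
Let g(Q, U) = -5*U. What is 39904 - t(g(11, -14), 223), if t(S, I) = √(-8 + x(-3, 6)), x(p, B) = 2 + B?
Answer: 39904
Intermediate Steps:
t(S, I) = 0 (t(S, I) = √(-8 + (2 + 6)) = √(-8 + 8) = √0 = 0)
39904 - t(g(11, -14), 223) = 39904 - 1*0 = 39904 + 0 = 39904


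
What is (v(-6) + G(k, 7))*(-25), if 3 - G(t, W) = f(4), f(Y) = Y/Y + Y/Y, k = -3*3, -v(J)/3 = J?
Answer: -475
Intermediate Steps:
v(J) = -3*J
k = -9
f(Y) = 2 (f(Y) = 1 + 1 = 2)
G(t, W) = 1 (G(t, W) = 3 - 1*2 = 3 - 2 = 1)
(v(-6) + G(k, 7))*(-25) = (-3*(-6) + 1)*(-25) = (18 + 1)*(-25) = 19*(-25) = -475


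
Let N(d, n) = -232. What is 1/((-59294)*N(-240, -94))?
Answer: 1/13756208 ≈ 7.2694e-8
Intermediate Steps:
1/((-59294)*N(-240, -94)) = 1/(-59294*(-232)) = -1/59294*(-1/232) = 1/13756208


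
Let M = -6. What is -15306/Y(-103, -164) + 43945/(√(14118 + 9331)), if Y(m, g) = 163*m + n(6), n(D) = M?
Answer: 15306/16795 + 43945*√23449/23449 ≈ 287.89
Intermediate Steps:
n(D) = -6
Y(m, g) = -6 + 163*m (Y(m, g) = 163*m - 6 = -6 + 163*m)
-15306/Y(-103, -164) + 43945/(√(14118 + 9331)) = -15306/(-6 + 163*(-103)) + 43945/(√(14118 + 9331)) = -15306/(-6 - 16789) + 43945/(√23449) = -15306/(-16795) + 43945*(√23449/23449) = -15306*(-1/16795) + 43945*√23449/23449 = 15306/16795 + 43945*√23449/23449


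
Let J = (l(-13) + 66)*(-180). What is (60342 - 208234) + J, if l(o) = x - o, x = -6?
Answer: -161032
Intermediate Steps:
l(o) = -6 - o
J = -13140 (J = ((-6 - 1*(-13)) + 66)*(-180) = ((-6 + 13) + 66)*(-180) = (7 + 66)*(-180) = 73*(-180) = -13140)
(60342 - 208234) + J = (60342 - 208234) - 13140 = -147892 - 13140 = -161032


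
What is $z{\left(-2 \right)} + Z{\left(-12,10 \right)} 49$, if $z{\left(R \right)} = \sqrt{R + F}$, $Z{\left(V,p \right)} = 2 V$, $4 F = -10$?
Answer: $-1176 + \frac{3 i \sqrt{2}}{2} \approx -1176.0 + 2.1213 i$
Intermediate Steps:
$F = - \frac{5}{2}$ ($F = \frac{1}{4} \left(-10\right) = - \frac{5}{2} \approx -2.5$)
$z{\left(R \right)} = \sqrt{- \frac{5}{2} + R}$ ($z{\left(R \right)} = \sqrt{R - \frac{5}{2}} = \sqrt{- \frac{5}{2} + R}$)
$z{\left(-2 \right)} + Z{\left(-12,10 \right)} 49 = \frac{\sqrt{-10 + 4 \left(-2\right)}}{2} + 2 \left(-12\right) 49 = \frac{\sqrt{-10 - 8}}{2} - 1176 = \frac{\sqrt{-18}}{2} - 1176 = \frac{3 i \sqrt{2}}{2} - 1176 = -1176 + \frac{3 i \sqrt{2}}{2}$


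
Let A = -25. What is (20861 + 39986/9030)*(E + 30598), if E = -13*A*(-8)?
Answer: 2637619009184/4515 ≈ 5.8419e+8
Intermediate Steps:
E = -2600 (E = -13*(-25)*(-8) = 325*(-8) = -2600)
(20861 + 39986/9030)*(E + 30598) = (20861 + 39986/9030)*(-2600 + 30598) = (20861 + 39986*(1/9030))*27998 = (20861 + 19993/4515)*27998 = (94207408/4515)*27998 = 2637619009184/4515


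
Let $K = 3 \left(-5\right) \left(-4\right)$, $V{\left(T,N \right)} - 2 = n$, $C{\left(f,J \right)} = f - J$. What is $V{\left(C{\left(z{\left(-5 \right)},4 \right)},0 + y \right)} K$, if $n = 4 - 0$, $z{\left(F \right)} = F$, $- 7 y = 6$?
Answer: $360$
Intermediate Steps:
$y = - \frac{6}{7}$ ($y = \left(- \frac{1}{7}\right) 6 = - \frac{6}{7} \approx -0.85714$)
$n = 4$ ($n = 4 + 0 = 4$)
$V{\left(T,N \right)} = 6$ ($V{\left(T,N \right)} = 2 + 4 = 6$)
$K = 60$ ($K = \left(-15\right) \left(-4\right) = 60$)
$V{\left(C{\left(z{\left(-5 \right)},4 \right)},0 + y \right)} K = 6 \cdot 60 = 360$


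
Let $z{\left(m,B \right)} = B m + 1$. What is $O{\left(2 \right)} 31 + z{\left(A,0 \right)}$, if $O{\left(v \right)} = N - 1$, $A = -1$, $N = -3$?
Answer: $-123$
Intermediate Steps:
$z{\left(m,B \right)} = 1 + B m$
$O{\left(v \right)} = -4$ ($O{\left(v \right)} = -3 - 1 = -4$)
$O{\left(2 \right)} 31 + z{\left(A,0 \right)} = \left(-4\right) 31 + \left(1 + 0 \left(-1\right)\right) = -124 + \left(1 + 0\right) = -124 + 1 = -123$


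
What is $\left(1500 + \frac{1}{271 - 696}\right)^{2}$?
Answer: $\frac{406404975001}{180625} \approx 2.25 \cdot 10^{6}$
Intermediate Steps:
$\left(1500 + \frac{1}{271 - 696}\right)^{2} = \left(1500 + \frac{1}{-425}\right)^{2} = \left(1500 - \frac{1}{425}\right)^{2} = \left(\frac{637499}{425}\right)^{2} = \frac{406404975001}{180625}$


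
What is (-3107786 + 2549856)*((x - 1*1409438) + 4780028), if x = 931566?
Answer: -2400301897080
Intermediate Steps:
(-3107786 + 2549856)*((x - 1*1409438) + 4780028) = (-3107786 + 2549856)*((931566 - 1*1409438) + 4780028) = -557930*((931566 - 1409438) + 4780028) = -557930*(-477872 + 4780028) = -557930*4302156 = -2400301897080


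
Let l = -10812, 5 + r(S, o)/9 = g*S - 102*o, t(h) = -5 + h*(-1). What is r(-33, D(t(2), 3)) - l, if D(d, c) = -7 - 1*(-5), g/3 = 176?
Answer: -144213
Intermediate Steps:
g = 528 (g = 3*176 = 528)
t(h) = -5 - h
D(d, c) = -2 (D(d, c) = -7 + 5 = -2)
r(S, o) = -45 - 918*o + 4752*S (r(S, o) = -45 + 9*(528*S - 102*o) = -45 + 9*(-102*o + 528*S) = -45 + (-918*o + 4752*S) = -45 - 918*o + 4752*S)
r(-33, D(t(2), 3)) - l = (-45 - 918*(-2) + 4752*(-33)) - 1*(-10812) = (-45 + 1836 - 156816) + 10812 = -155025 + 10812 = -144213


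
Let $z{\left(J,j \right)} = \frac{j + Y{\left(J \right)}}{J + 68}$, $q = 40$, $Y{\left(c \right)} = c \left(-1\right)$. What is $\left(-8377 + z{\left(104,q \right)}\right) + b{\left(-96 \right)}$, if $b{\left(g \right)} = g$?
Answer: $- \frac{364355}{43} \approx -8473.4$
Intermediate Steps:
$Y{\left(c \right)} = - c$
$z{\left(J,j \right)} = \frac{j - J}{68 + J}$ ($z{\left(J,j \right)} = \frac{j - J}{J + 68} = \frac{j - J}{68 + J}$)
$\left(-8377 + z{\left(104,q \right)}\right) + b{\left(-96 \right)} = \left(-8377 + \frac{40 - 104}{68 + 104}\right) - 96 = \left(-8377 + \frac{40 - 104}{172}\right) - 96 = \left(-8377 + \frac{1}{172} \left(-64\right)\right) - 96 = \left(-8377 - \frac{16}{43}\right) - 96 = - \frac{360227}{43} - 96 = - \frac{364355}{43}$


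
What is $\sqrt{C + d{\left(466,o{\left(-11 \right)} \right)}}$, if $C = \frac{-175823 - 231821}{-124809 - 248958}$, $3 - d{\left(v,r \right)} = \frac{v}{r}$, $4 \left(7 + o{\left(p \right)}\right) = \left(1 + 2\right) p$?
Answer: $\frac{\sqrt{18011086929358071}}{22799787} \approx 5.8863$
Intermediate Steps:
$o{\left(p \right)} = -7 + \frac{3 p}{4}$ ($o{\left(p \right)} = -7 + \frac{\left(1 + 2\right) p}{4} = -7 + \frac{3 p}{4}$)
$d{\left(v,r \right)} = 3 - \frac{v}{r}$
$C = \frac{407644}{373767}$ ($C = - \frac{407644}{-373767} = \left(-407644\right) \left(- \frac{1}{373767}\right) = \frac{407644}{373767} \approx 1.0906$)
$\sqrt{C + d{\left(466,o{\left(-11 \right)} \right)}} = \sqrt{\frac{407644}{373767} - \left(-3 + \frac{466}{-7 + \frac{3}{4} \left(-11\right)}\right)} = \sqrt{\frac{407644}{373767} - \left(-3 + \frac{466}{-7 - \frac{33}{4}}\right)} = \sqrt{\frac{407644}{373767} - \left(-3 + \frac{466}{- \frac{61}{4}}\right)} = \sqrt{\frac{407644}{373767} - \left(-3 + 466 \left(- \frac{4}{61}\right)\right)} = \sqrt{\frac{407644}{373767} + \left(3 + \frac{1864}{61}\right)} = \sqrt{\frac{407644}{373767} + \frac{2047}{61}} = \sqrt{\frac{789967333}{22799787}} = \frac{\sqrt{18011086929358071}}{22799787}$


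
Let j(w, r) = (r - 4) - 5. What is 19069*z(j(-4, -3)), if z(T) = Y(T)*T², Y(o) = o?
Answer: -32951232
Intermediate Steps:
j(w, r) = -9 + r (j(w, r) = (-4 + r) - 5 = -9 + r)
z(T) = T³ (z(T) = T*T² = T³)
19069*z(j(-4, -3)) = 19069*(-9 - 3)³ = 19069*(-12)³ = 19069*(-1728) = -32951232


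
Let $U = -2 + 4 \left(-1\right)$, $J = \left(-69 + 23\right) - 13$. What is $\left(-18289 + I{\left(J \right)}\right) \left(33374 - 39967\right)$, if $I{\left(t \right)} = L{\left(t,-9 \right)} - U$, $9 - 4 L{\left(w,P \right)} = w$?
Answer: $120427738$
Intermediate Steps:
$J = -59$ ($J = -46 - 13 = -59$)
$L{\left(w,P \right)} = \frac{9}{4} - \frac{w}{4}$
$U = -6$ ($U = -2 - 4 = -6$)
$I{\left(t \right)} = \frac{33}{4} - \frac{t}{4}$ ($I{\left(t \right)} = \left(\frac{9}{4} - \frac{t}{4}\right) - -6 = \left(\frac{9}{4} - \frac{t}{4}\right) + 6 = \frac{33}{4} - \frac{t}{4}$)
$\left(-18289 + I{\left(J \right)}\right) \left(33374 - 39967\right) = \left(-18289 + \left(\frac{33}{4} - - \frac{59}{4}\right)\right) \left(33374 - 39967\right) = \left(-18289 + \left(\frac{33}{4} + \frac{59}{4}\right)\right) \left(-6593\right) = \left(-18289 + 23\right) \left(-6593\right) = \left(-18266\right) \left(-6593\right) = 120427738$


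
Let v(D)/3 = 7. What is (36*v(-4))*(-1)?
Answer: -756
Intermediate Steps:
v(D) = 21 (v(D) = 3*7 = 21)
(36*v(-4))*(-1) = (36*21)*(-1) = 756*(-1) = -756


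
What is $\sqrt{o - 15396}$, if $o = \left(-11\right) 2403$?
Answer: $i \sqrt{41829} \approx 204.52 i$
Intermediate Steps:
$o = -26433$
$\sqrt{o - 15396} = \sqrt{-26433 - 15396} = \sqrt{-41829} = i \sqrt{41829}$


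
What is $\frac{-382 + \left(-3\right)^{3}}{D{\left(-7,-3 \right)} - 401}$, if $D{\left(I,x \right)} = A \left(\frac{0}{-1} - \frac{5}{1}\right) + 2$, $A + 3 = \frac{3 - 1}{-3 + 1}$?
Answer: $\frac{409}{379} \approx 1.0792$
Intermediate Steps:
$A = -4$ ($A = -3 + \frac{3 - 1}{-3 + 1} = -3 + \frac{2}{-2} = -3 + 2 \left(- \frac{1}{2}\right) = -3 - 1 = -4$)
$D{\left(I,x \right)} = 22$ ($D{\left(I,x \right)} = - 4 \left(\frac{0}{-1} - \frac{5}{1}\right) + 2 = - 4 \left(0 \left(-1\right) - 5\right) + 2 = - 4 \left(0 - 5\right) + 2 = \left(-4\right) \left(-5\right) + 2 = 20 + 2 = 22$)
$\frac{-382 + \left(-3\right)^{3}}{D{\left(-7,-3 \right)} - 401} = \frac{-382 + \left(-3\right)^{3}}{22 - 401} = \frac{-382 - 27}{-379} = \left(-409\right) \left(- \frac{1}{379}\right) = \frac{409}{379}$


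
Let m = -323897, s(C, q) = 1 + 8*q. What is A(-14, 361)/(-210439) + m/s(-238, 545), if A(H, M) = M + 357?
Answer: -9737670283/131103497 ≈ -74.275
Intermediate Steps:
A(H, M) = 357 + M
A(-14, 361)/(-210439) + m/s(-238, 545) = (357 + 361)/(-210439) - 323897/(1 + 8*545) = 718*(-1/210439) - 323897/(1 + 4360) = -718/210439 - 323897/4361 = -718/210439 - 323897*1/4361 = -718/210439 - 46271/623 = -9737670283/131103497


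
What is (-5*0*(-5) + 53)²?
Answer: 2809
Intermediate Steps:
(-5*0*(-5) + 53)² = (0*(-5) + 53)² = (0 + 53)² = 53² = 2809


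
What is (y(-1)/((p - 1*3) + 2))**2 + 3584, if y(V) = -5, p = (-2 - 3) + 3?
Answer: 32281/9 ≈ 3586.8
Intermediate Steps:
p = -2 (p = -5 + 3 = -2)
(y(-1)/((p - 1*3) + 2))**2 + 3584 = (-5/((-2 - 1*3) + 2))**2 + 3584 = (-5/((-2 - 3) + 2))**2 + 3584 = (-5/(-5 + 2))**2 + 3584 = (-5/(-3))**2 + 3584 = (-1/3*(-5))**2 + 3584 = (5/3)**2 + 3584 = 25/9 + 3584 = 32281/9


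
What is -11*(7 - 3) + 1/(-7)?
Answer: -309/7 ≈ -44.143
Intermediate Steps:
-11*(7 - 3) + 1/(-7) = -11*4 - ⅐ = -44 - ⅐ = -309/7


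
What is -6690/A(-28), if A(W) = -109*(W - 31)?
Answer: -6690/6431 ≈ -1.0403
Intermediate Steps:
A(W) = 3379 - 109*W (A(W) = -109*(-31 + W) = 3379 - 109*W)
-6690/A(-28) = -6690/(3379 - 109*(-28)) = -6690/(3379 + 3052) = -6690/6431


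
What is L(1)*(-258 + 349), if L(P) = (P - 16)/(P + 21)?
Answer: -1365/22 ≈ -62.045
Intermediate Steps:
L(P) = (-16 + P)/(21 + P)
L(1)*(-258 + 349) = ((-16 + 1)/(21 + 1))*(-258 + 349) = (-15/22)*91 = ((1/22)*(-15))*91 = -15/22*91 = -1365/22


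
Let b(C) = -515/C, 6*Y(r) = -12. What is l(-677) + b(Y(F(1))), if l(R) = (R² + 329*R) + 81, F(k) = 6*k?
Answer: 471869/2 ≈ 2.3593e+5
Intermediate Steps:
Y(r) = -2 (Y(r) = (⅙)*(-12) = -2)
l(R) = 81 + R² + 329*R
l(-677) + b(Y(F(1))) = (81 + (-677)² + 329*(-677)) - 515/(-2) = (81 + 458329 - 222733) - 515*(-½) = 235677 + 515/2 = 471869/2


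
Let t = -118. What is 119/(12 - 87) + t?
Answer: -8969/75 ≈ -119.59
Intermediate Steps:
119/(12 - 87) + t = 119/(12 - 87) - 118 = 119/(-75) - 118 = 119*(-1/75) - 118 = -119/75 - 118 = -8969/75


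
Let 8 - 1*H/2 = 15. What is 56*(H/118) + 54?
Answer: 2794/59 ≈ 47.356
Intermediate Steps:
H = -14 (H = 16 - 2*15 = 16 - 30 = -14)
56*(H/118) + 54 = 56*(-14/118) + 54 = 56*(-14*1/118) + 54 = 56*(-7/59) + 54 = -392/59 + 54 = 2794/59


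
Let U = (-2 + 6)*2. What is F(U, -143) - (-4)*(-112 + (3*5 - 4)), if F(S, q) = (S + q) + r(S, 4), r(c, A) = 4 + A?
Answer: -531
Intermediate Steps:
U = 8 (U = 4*2 = 8)
F(S, q) = 8 + S + q (F(S, q) = (S + q) + (4 + 4) = (S + q) + 8 = 8 + S + q)
F(U, -143) - (-4)*(-112 + (3*5 - 4)) = (8 + 8 - 143) - (-4)*(-112 + (3*5 - 4)) = -127 - (-4)*(-112 + (15 - 4)) = -127 - (-4)*(-112 + 11) = -127 - (-4)*(-101) = -127 - 1*404 = -127 - 404 = -531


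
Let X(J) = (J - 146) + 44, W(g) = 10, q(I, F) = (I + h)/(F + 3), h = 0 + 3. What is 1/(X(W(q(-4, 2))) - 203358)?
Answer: -1/203450 ≈ -4.9152e-6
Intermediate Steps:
h = 3
q(I, F) = (3 + I)/(3 + F) (q(I, F) = (I + 3)/(F + 3) = (3 + I)/(3 + F))
X(J) = -102 + J (X(J) = (-146 + J) + 44 = -102 + J)
1/(X(W(q(-4, 2))) - 203358) = 1/((-102 + 10) - 203358) = 1/(-92 - 203358) = 1/(-203450) = -1/203450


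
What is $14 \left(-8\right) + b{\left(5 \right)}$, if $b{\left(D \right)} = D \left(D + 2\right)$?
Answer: $-77$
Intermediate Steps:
$b{\left(D \right)} = D \left(2 + D\right)$
$14 \left(-8\right) + b{\left(5 \right)} = 14 \left(-8\right) + 5 \left(2 + 5\right) = -112 + 5 \cdot 7 = -112 + 35 = -77$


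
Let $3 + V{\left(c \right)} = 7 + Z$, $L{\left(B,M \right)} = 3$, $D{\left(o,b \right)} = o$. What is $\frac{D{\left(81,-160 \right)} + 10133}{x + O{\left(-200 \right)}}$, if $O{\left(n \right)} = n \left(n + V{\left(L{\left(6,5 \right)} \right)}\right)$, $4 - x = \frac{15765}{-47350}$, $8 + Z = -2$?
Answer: $\frac{96726580}{390205033} \approx 0.24789$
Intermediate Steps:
$Z = -10$ ($Z = -8 - 2 = -10$)
$x = \frac{41033}{9470}$ ($x = 4 - \frac{15765}{-47350} = 4 - 15765 \left(- \frac{1}{47350}\right) = 4 - - \frac{3153}{9470} = 4 + \frac{3153}{9470} = \frac{41033}{9470} \approx 4.3329$)
$V{\left(c \right)} = -6$ ($V{\left(c \right)} = -3 + \left(7 - 10\right) = -3 - 3 = -6$)
$O{\left(n \right)} = n \left(-6 + n\right)$ ($O{\left(n \right)} = n \left(n - 6\right) = n \left(-6 + n\right)$)
$\frac{D{\left(81,-160 \right)} + 10133}{x + O{\left(-200 \right)}} = \frac{81 + 10133}{\frac{41033}{9470} - 200 \left(-6 - 200\right)} = \frac{10214}{\frac{41033}{9470} - -41200} = \frac{10214}{\frac{41033}{9470} + 41200} = \frac{10214}{\frac{390205033}{9470}} = 10214 \cdot \frac{9470}{390205033} = \frac{96726580}{390205033}$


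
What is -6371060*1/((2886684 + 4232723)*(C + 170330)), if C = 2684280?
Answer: -637106/2032313041627 ≈ -3.1349e-7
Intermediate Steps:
-6371060*1/((2886684 + 4232723)*(C + 170330)) = -6371060*1/((2684280 + 170330)*(2886684 + 4232723)) = -6371060/(7119407*2854610) = -6371060/20323130416270 = -6371060*1/20323130416270 = -637106/2032313041627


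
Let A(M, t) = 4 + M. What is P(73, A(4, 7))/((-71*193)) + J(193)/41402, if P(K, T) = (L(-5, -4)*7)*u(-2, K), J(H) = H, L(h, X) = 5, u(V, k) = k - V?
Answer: -106035571/567331606 ≈ -0.18690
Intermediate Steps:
P(K, T) = 70 + 35*K (P(K, T) = (5*7)*(K - 1*(-2)) = 35*(K + 2) = 35*(2 + K) = 70 + 35*K)
P(73, A(4, 7))/((-71*193)) + J(193)/41402 = (70 + 35*73)/((-71*193)) + 193/41402 = (70 + 2555)/(-13703) + 193*(1/41402) = 2625*(-1/13703) + 193/41402 = -2625/13703 + 193/41402 = -106035571/567331606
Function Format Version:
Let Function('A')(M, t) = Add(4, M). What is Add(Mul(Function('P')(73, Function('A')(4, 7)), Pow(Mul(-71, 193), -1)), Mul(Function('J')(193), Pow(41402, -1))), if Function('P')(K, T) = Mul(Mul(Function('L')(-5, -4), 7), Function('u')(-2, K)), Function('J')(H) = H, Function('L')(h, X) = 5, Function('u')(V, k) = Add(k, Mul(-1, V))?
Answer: Rational(-106035571, 567331606) ≈ -0.18690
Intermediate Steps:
Function('P')(K, T) = Add(70, Mul(35, K)) (Function('P')(K, T) = Mul(Mul(5, 7), Add(K, Mul(-1, -2))) = Mul(35, Add(K, 2)) = Mul(35, Add(2, K)) = Add(70, Mul(35, K)))
Add(Mul(Function('P')(73, Function('A')(4, 7)), Pow(Mul(-71, 193), -1)), Mul(Function('J')(193), Pow(41402, -1))) = Add(Mul(Add(70, Mul(35, 73)), Pow(Mul(-71, 193), -1)), Mul(193, Pow(41402, -1))) = Add(Mul(Add(70, 2555), Pow(-13703, -1)), Mul(193, Rational(1, 41402))) = Add(Mul(2625, Rational(-1, 13703)), Rational(193, 41402)) = Add(Rational(-2625, 13703), Rational(193, 41402)) = Rational(-106035571, 567331606)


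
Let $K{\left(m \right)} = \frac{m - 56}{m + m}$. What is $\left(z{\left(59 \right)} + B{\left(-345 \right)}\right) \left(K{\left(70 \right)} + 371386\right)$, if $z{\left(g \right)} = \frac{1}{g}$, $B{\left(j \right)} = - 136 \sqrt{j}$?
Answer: $\frac{3713861}{590} - \frac{252542548 i \sqrt{345}}{5} \approx 6294.7 - 9.3815 \cdot 10^{8} i$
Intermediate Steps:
$K{\left(m \right)} = \frac{-56 + m}{2 m}$
$\left(z{\left(59 \right)} + B{\left(-345 \right)}\right) \left(K{\left(70 \right)} + 371386\right) = \left(\frac{1}{59} - 136 \sqrt{-345}\right) \left(\frac{-56 + 70}{2 \cdot 70} + 371386\right) = \left(\frac{1}{59} - 136 i \sqrt{345}\right) \left(\frac{1}{2} \cdot \frac{1}{70} \cdot 14 + 371386\right) = \left(\frac{1}{59} - 136 i \sqrt{345}\right) \left(\frac{1}{10} + 371386\right) = \left(\frac{1}{59} - 136 i \sqrt{345}\right) \frac{3713861}{10} = \frac{3713861}{590} - \frac{252542548 i \sqrt{345}}{5}$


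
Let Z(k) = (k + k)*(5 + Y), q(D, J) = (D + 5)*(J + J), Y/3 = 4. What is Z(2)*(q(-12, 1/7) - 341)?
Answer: -23324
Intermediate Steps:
Y = 12 (Y = 3*4 = 12)
q(D, J) = 2*J*(5 + D) (q(D, J) = (5 + D)*(2*J) = 2*J*(5 + D))
Z(k) = 34*k (Z(k) = (k + k)*(5 + 12) = (2*k)*17 = 34*k)
Z(2)*(q(-12, 1/7) - 341) = (34*2)*(2*(5 - 12)/7 - 341) = 68*(2*(⅐)*(-7) - 341) = 68*(-2 - 341) = 68*(-343) = -23324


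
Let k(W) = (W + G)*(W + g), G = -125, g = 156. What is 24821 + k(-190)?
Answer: 35531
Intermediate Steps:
k(W) = (-125 + W)*(156 + W) (k(W) = (W - 125)*(W + 156) = (-125 + W)*(156 + W))
24821 + k(-190) = 24821 + (-19500 + (-190)**2 + 31*(-190)) = 24821 + (-19500 + 36100 - 5890) = 24821 + 10710 = 35531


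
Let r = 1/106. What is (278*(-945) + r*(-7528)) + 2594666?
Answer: 123589904/53 ≈ 2.3319e+6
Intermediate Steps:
r = 1/106 ≈ 0.0094340
(278*(-945) + r*(-7528)) + 2594666 = (278*(-945) + (1/106)*(-7528)) + 2594666 = (-262710 - 3764/53) + 2594666 = -13927394/53 + 2594666 = 123589904/53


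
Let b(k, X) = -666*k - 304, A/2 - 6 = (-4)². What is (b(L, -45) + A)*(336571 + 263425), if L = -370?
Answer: 147695015360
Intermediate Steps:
A = 44 (A = 12 + 2*(-4)² = 12 + 2*16 = 12 + 32 = 44)
b(k, X) = -304 - 666*k
(b(L, -45) + A)*(336571 + 263425) = ((-304 - 666*(-370)) + 44)*(336571 + 263425) = ((-304 + 246420) + 44)*599996 = (246116 + 44)*599996 = 246160*599996 = 147695015360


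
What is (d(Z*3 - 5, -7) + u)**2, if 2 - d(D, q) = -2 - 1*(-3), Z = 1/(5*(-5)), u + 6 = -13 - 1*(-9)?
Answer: 81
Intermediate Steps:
u = -10 (u = -6 + (-13 - 1*(-9)) = -6 + (-13 + 9) = -6 - 4 = -10)
Z = -1/25 (Z = 1/(-25) = -1/25 ≈ -0.040000)
d(D, q) = 1 (d(D, q) = 2 - (-2 - 1*(-3)) = 2 - (-2 + 3) = 2 - 1*1 = 2 - 1 = 1)
(d(Z*3 - 5, -7) + u)**2 = (1 - 10)**2 = (-9)**2 = 81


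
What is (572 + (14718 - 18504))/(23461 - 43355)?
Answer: 1607/9947 ≈ 0.16156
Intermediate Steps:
(572 + (14718 - 18504))/(23461 - 43355) = (572 - 3786)/(-19894) = -3214*(-1/19894) = 1607/9947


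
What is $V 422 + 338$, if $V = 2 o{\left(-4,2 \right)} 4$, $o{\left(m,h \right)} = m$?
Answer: $-13166$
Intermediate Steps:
$V = -32$ ($V = 2 \left(-4\right) 4 = \left(-8\right) 4 = -32$)
$V 422 + 338 = \left(-32\right) 422 + 338 = -13504 + 338 = -13166$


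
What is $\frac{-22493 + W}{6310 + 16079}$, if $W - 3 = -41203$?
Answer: $- \frac{21231}{7463} \approx -2.8448$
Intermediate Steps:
$W = -41200$ ($W = 3 - 41203 = -41200$)
$\frac{-22493 + W}{6310 + 16079} = \frac{-22493 - 41200}{6310 + 16079} = - \frac{63693}{22389} = \left(-63693\right) \frac{1}{22389} = - \frac{21231}{7463}$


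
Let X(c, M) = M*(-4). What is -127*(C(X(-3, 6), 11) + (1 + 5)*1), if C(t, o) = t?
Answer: 2286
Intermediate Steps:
X(c, M) = -4*M
-127*(C(X(-3, 6), 11) + (1 + 5)*1) = -127*(-4*6 + (1 + 5)*1) = -127*(-24 + 6*1) = -127*(-24 + 6) = -127*(-18) = 2286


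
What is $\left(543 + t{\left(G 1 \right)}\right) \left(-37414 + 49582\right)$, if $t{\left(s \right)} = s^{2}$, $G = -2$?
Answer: $6655896$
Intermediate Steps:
$\left(543 + t{\left(G 1 \right)}\right) \left(-37414 + 49582\right) = \left(543 + \left(\left(-2\right) 1\right)^{2}\right) \left(-37414 + 49582\right) = \left(543 + \left(-2\right)^{2}\right) 12168 = \left(543 + 4\right) 12168 = 547 \cdot 12168 = 6655896$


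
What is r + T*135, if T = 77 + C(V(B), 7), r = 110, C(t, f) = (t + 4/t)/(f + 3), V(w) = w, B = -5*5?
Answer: 508267/50 ≈ 10165.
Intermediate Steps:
B = -25
C(t, f) = (t + 4/t)/(3 + f)
T = 18621/250 (T = 77 + (4 + (-25)²)/((-25)*(3 + 7)) = 77 - 1/25*(4 + 625)/10 = 77 - 1/25*⅒*629 = 77 - 629/250 = 18621/250 ≈ 74.484)
r + T*135 = 110 + (18621/250)*135 = 110 + 502767/50 = 508267/50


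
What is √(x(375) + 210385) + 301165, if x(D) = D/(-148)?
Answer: 301165 + √1152054385/74 ≈ 3.0162e+5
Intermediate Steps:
x(D) = -D/148 (x(D) = D*(-1/148) = -D/148)
√(x(375) + 210385) + 301165 = √(-1/148*375 + 210385) + 301165 = √(-375/148 + 210385) + 301165 = √(31136605/148) + 301165 = √1152054385/74 + 301165 = 301165 + √1152054385/74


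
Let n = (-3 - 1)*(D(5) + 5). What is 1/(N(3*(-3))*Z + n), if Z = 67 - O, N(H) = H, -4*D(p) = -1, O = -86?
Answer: -1/1398 ≈ -0.00071531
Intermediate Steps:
D(p) = 1/4 (D(p) = -1/4*(-1) = 1/4)
Z = 153 (Z = 67 - 1*(-86) = 67 + 86 = 153)
n = -21 (n = (-3 - 1)*(1/4 + 5) = -4*21/4 = -21)
1/(N(3*(-3))*Z + n) = 1/((3*(-3))*153 - 21) = 1/(-9*153 - 21) = 1/(-1377 - 21) = 1/(-1398) = -1/1398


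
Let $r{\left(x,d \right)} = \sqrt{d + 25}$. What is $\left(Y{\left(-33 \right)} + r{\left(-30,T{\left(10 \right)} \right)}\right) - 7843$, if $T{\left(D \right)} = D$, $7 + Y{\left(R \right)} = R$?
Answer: $-7883 + \sqrt{35} \approx -7877.1$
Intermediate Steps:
$Y{\left(R \right)} = -7 + R$
$r{\left(x,d \right)} = \sqrt{25 + d}$
$\left(Y{\left(-33 \right)} + r{\left(-30,T{\left(10 \right)} \right)}\right) - 7843 = \left(\left(-7 - 33\right) + \sqrt{25 + 10}\right) - 7843 = \left(-40 + \sqrt{35}\right) - 7843 = -7883 + \sqrt{35}$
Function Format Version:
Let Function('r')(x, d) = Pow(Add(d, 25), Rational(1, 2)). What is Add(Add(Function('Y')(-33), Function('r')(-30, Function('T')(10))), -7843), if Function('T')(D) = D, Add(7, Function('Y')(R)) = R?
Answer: Add(-7883, Pow(35, Rational(1, 2))) ≈ -7877.1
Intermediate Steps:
Function('Y')(R) = Add(-7, R)
Function('r')(x, d) = Pow(Add(25, d), Rational(1, 2))
Add(Add(Function('Y')(-33), Function('r')(-30, Function('T')(10))), -7843) = Add(Add(Add(-7, -33), Pow(Add(25, 10), Rational(1, 2))), -7843) = Add(Add(-40, Pow(35, Rational(1, 2))), -7843) = Add(-7883, Pow(35, Rational(1, 2)))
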